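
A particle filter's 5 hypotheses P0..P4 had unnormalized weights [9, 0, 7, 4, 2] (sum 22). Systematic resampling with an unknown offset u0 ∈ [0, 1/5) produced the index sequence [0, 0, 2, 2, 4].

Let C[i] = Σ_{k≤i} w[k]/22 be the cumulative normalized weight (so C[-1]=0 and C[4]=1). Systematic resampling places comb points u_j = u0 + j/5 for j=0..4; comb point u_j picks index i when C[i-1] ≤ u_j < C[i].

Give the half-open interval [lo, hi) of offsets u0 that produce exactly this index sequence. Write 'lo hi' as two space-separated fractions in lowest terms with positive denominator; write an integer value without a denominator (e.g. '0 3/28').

6/55 7/55

C = [9/22, 9/22, 8/11, 10/11, 1]
j=0 picked index 0: u0 ∈ [0, 9/22)
j=1 picked index 0: u0 ∈ [-1/5, 23/110)
j=2 picked index 2: u0 ∈ [1/110, 18/55)
j=3 picked index 2: u0 ∈ [-21/110, 7/55)
j=4 picked index 4: u0 ∈ [6/55, 1/5)
intersection: [6/55, 7/55)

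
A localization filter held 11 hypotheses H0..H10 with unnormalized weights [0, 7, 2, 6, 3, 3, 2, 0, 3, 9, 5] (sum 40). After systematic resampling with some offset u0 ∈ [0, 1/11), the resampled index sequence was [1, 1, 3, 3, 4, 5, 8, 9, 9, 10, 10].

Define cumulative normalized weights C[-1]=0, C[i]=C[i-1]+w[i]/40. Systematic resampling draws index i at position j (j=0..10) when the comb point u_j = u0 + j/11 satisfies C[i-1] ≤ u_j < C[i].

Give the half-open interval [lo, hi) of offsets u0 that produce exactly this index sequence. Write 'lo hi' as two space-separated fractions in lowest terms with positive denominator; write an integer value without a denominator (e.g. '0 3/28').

5/88 31/440

C = [0, 7/40, 9/40, 3/8, 9/20, 21/40, 23/40, 23/40, 13/20, 7/8, 1]
j=0 picked index 1: u0 ∈ [0, 7/40)
j=1 picked index 1: u0 ∈ [-1/11, 37/440)
j=2 picked index 3: u0 ∈ [19/440, 17/88)
j=3 picked index 3: u0 ∈ [-21/440, 9/88)
j=4 picked index 4: u0 ∈ [1/88, 19/220)
j=5 picked index 5: u0 ∈ [-1/220, 31/440)
j=6 picked index 8: u0 ∈ [13/440, 23/220)
j=7 picked index 9: u0 ∈ [3/220, 21/88)
j=8 picked index 9: u0 ∈ [-17/220, 13/88)
j=9 picked index 10: u0 ∈ [5/88, 2/11)
j=10 picked index 10: u0 ∈ [-3/88, 1/11)
intersection: [5/88, 31/440)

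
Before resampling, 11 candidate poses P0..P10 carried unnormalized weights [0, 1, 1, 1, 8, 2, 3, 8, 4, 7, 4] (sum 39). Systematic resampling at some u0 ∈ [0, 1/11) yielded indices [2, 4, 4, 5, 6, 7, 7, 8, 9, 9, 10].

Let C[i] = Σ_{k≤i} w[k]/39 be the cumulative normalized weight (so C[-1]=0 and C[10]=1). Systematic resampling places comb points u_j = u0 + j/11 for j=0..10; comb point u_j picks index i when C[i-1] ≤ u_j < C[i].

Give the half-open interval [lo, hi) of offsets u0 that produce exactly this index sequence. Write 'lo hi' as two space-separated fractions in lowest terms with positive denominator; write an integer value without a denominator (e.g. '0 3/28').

1/39 20/429

C = [0, 1/39, 2/39, 1/13, 11/39, 1/3, 16/39, 8/13, 28/39, 35/39, 1]
j=0 picked index 2: u0 ∈ [1/39, 2/39)
j=1 picked index 4: u0 ∈ [-2/143, 82/429)
j=2 picked index 4: u0 ∈ [-15/143, 43/429)
j=3 picked index 5: u0 ∈ [4/429, 2/33)
j=4 picked index 6: u0 ∈ [-1/33, 20/429)
j=5 picked index 7: u0 ∈ [-19/429, 23/143)
j=6 picked index 7: u0 ∈ [-58/429, 10/143)
j=7 picked index 8: u0 ∈ [-3/143, 35/429)
j=8 picked index 9: u0 ∈ [-4/429, 73/429)
j=9 picked index 9: u0 ∈ [-43/429, 34/429)
j=10 picked index 10: u0 ∈ [-5/429, 1/11)
intersection: [1/39, 20/429)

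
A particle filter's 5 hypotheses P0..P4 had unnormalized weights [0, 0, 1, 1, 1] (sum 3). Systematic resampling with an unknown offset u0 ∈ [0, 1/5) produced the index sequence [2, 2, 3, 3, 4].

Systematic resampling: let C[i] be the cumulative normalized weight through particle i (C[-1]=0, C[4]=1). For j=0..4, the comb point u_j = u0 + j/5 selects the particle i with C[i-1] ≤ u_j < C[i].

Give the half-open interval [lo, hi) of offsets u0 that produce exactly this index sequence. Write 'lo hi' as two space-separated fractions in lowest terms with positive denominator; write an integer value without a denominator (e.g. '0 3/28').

0 1/15

C = [0, 0, 1/3, 2/3, 1]
j=0 picked index 2: u0 ∈ [0, 1/3)
j=1 picked index 2: u0 ∈ [-1/5, 2/15)
j=2 picked index 3: u0 ∈ [-1/15, 4/15)
j=3 picked index 3: u0 ∈ [-4/15, 1/15)
j=4 picked index 4: u0 ∈ [-2/15, 1/5)
intersection: [0, 1/15)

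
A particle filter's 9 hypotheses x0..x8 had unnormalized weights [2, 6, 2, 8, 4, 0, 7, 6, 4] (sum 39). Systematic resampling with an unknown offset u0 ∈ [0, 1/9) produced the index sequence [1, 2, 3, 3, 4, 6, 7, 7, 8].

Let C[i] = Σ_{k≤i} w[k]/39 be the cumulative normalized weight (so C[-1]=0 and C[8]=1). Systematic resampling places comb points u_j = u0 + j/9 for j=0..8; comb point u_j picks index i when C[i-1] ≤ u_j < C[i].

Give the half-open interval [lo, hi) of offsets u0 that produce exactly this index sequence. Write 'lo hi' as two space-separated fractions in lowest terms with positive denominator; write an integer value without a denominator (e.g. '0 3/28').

11/117 1/9

C = [2/39, 8/39, 10/39, 6/13, 22/39, 22/39, 29/39, 35/39, 1]
j=0 picked index 1: u0 ∈ [2/39, 8/39)
j=1 picked index 2: u0 ∈ [11/117, 17/117)
j=2 picked index 3: u0 ∈ [4/117, 28/117)
j=3 picked index 3: u0 ∈ [-1/13, 5/39)
j=4 picked index 4: u0 ∈ [2/117, 14/117)
j=5 picked index 6: u0 ∈ [1/117, 22/117)
j=6 picked index 7: u0 ∈ [1/13, 3/13)
j=7 picked index 7: u0 ∈ [-4/117, 14/117)
j=8 picked index 8: u0 ∈ [1/117, 1/9)
intersection: [11/117, 1/9)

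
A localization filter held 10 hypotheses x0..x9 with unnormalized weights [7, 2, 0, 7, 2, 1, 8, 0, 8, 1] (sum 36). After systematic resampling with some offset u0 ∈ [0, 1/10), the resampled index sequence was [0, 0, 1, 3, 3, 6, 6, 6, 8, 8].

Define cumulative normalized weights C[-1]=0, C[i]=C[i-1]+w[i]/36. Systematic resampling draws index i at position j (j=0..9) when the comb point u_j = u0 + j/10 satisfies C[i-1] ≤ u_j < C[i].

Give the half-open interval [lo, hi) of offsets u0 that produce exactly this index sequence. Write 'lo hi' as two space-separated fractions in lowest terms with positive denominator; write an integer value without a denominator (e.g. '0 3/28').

1/36 2/45

C = [7/36, 1/4, 1/4, 4/9, 1/2, 19/36, 3/4, 3/4, 35/36, 1]
j=0 picked index 0: u0 ∈ [0, 7/36)
j=1 picked index 0: u0 ∈ [-1/10, 17/180)
j=2 picked index 1: u0 ∈ [-1/180, 1/20)
j=3 picked index 3: u0 ∈ [-1/20, 13/90)
j=4 picked index 3: u0 ∈ [-3/20, 2/45)
j=5 picked index 6: u0 ∈ [1/36, 1/4)
j=6 picked index 6: u0 ∈ [-13/180, 3/20)
j=7 picked index 6: u0 ∈ [-31/180, 1/20)
j=8 picked index 8: u0 ∈ [-1/20, 31/180)
j=9 picked index 8: u0 ∈ [-3/20, 13/180)
intersection: [1/36, 2/45)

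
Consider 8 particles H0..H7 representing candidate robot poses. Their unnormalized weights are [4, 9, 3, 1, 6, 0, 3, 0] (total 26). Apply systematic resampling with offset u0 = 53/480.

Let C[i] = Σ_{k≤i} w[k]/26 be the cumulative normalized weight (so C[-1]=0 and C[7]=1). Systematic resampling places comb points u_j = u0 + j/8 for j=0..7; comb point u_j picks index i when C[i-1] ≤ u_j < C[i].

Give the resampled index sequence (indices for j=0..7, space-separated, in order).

0 1 1 1 2 4 4 6

C = [2/13, 1/2, 8/13, 17/26, 23/26, 23/26, 1, 1]
j=0: u_0=53/480 ∈ [0, 2/13) → index 0
j=1: u_1=113/480 ∈ [2/13, 1/2) → index 1
j=2: u_2=173/480 ∈ [2/13, 1/2) → index 1
j=3: u_3=233/480 ∈ [2/13, 1/2) → index 1
j=4: u_4=293/480 ∈ [1/2, 8/13) → index 2
j=5: u_5=353/480 ∈ [17/26, 23/26) → index 4
j=6: u_6=413/480 ∈ [17/26, 23/26) → index 4
j=7: u_7=473/480 ∈ [23/26, 1) → index 6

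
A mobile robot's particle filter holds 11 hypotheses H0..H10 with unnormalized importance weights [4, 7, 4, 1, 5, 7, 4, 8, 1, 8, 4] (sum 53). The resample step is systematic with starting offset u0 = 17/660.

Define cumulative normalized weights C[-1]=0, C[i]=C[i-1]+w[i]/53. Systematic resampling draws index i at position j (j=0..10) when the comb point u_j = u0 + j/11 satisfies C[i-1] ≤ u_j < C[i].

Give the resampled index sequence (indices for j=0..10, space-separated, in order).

C = [4/53, 11/53, 15/53, 16/53, 21/53, 28/53, 32/53, 40/53, 41/53, 49/53, 1]
j=0: u_0=17/660 ∈ [0, 4/53) → index 0
j=1: u_1=7/60 ∈ [4/53, 11/53) → index 1
j=2: u_2=137/660 ∈ [11/53, 15/53) → index 2
j=3: u_3=197/660 ∈ [15/53, 16/53) → index 3
j=4: u_4=257/660 ∈ [16/53, 21/53) → index 4
j=5: u_5=317/660 ∈ [21/53, 28/53) → index 5
j=6: u_6=377/660 ∈ [28/53, 32/53) → index 6
j=7: u_7=437/660 ∈ [32/53, 40/53) → index 7
j=8: u_8=497/660 ∈ [32/53, 40/53) → index 7
j=9: u_9=557/660 ∈ [41/53, 49/53) → index 9
j=10: u_10=617/660 ∈ [49/53, 1) → index 10

0 1 2 3 4 5 6 7 7 9 10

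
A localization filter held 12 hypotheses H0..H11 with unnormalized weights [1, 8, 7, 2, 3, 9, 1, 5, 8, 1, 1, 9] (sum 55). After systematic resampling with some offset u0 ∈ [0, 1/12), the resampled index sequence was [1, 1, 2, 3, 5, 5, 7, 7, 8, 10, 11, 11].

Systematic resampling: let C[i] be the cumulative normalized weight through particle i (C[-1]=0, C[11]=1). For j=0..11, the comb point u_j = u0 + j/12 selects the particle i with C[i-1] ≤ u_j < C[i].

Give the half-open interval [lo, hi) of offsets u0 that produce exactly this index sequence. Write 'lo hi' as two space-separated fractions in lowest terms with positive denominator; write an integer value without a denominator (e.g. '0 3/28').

3/44 47/660

C = [1/55, 9/55, 16/55, 18/55, 21/55, 6/11, 31/55, 36/55, 4/5, 9/11, 46/55, 1]
j=0 picked index 1: u0 ∈ [1/55, 9/55)
j=1 picked index 1: u0 ∈ [-43/660, 53/660)
j=2 picked index 2: u0 ∈ [-1/330, 41/330)
j=3 picked index 3: u0 ∈ [9/220, 17/220)
j=4 picked index 5: u0 ∈ [8/165, 7/33)
j=5 picked index 5: u0 ∈ [-23/660, 17/132)
j=6 picked index 7: u0 ∈ [7/110, 17/110)
j=7 picked index 7: u0 ∈ [-13/660, 47/660)
j=8 picked index 8: u0 ∈ [-2/165, 2/15)
j=9 picked index 10: u0 ∈ [3/44, 19/220)
j=10 picked index 11: u0 ∈ [1/330, 1/6)
j=11 picked index 11: u0 ∈ [-53/660, 1/12)
intersection: [3/44, 47/660)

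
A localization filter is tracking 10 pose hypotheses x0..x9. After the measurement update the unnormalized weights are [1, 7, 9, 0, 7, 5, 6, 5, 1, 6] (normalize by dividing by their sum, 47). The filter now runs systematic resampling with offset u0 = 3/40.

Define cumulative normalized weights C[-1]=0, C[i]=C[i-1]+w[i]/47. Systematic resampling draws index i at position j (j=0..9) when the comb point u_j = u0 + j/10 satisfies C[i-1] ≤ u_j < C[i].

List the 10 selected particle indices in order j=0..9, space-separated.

C = [1/47, 8/47, 17/47, 17/47, 24/47, 29/47, 35/47, 40/47, 41/47, 1]
j=0: u_0=3/40 ∈ [1/47, 8/47) → index 1
j=1: u_1=7/40 ∈ [8/47, 17/47) → index 2
j=2: u_2=11/40 ∈ [8/47, 17/47) → index 2
j=3: u_3=3/8 ∈ [17/47, 24/47) → index 4
j=4: u_4=19/40 ∈ [17/47, 24/47) → index 4
j=5: u_5=23/40 ∈ [24/47, 29/47) → index 5
j=6: u_6=27/40 ∈ [29/47, 35/47) → index 6
j=7: u_7=31/40 ∈ [35/47, 40/47) → index 7
j=8: u_8=7/8 ∈ [41/47, 1) → index 9
j=9: u_9=39/40 ∈ [41/47, 1) → index 9

1 2 2 4 4 5 6 7 9 9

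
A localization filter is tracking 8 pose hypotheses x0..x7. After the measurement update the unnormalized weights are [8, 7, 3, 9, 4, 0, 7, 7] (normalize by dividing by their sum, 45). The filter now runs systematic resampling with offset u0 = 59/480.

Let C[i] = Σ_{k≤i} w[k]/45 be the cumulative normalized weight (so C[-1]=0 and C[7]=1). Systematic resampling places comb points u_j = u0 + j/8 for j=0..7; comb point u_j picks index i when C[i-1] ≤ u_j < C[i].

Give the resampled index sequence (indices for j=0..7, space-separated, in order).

C = [8/45, 1/3, 2/5, 3/5, 31/45, 31/45, 38/45, 1]
j=0: u_0=59/480 ∈ [0, 8/45) → index 0
j=1: u_1=119/480 ∈ [8/45, 1/3) → index 1
j=2: u_2=179/480 ∈ [1/3, 2/5) → index 2
j=3: u_3=239/480 ∈ [2/5, 3/5) → index 3
j=4: u_4=299/480 ∈ [3/5, 31/45) → index 4
j=5: u_5=359/480 ∈ [31/45, 38/45) → index 6
j=6: u_6=419/480 ∈ [38/45, 1) → index 7
j=7: u_7=479/480 ∈ [38/45, 1) → index 7

0 1 2 3 4 6 7 7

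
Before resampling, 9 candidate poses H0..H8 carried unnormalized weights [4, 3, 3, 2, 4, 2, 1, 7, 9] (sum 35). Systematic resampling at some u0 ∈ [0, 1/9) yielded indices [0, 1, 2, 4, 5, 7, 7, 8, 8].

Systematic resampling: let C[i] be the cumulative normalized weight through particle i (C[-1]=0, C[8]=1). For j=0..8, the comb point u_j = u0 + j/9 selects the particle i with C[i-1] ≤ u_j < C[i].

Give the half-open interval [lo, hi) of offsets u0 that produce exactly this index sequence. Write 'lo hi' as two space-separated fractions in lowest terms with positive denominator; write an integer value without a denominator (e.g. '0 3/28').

C = [4/35, 1/5, 2/7, 12/35, 16/35, 18/35, 19/35, 26/35, 1]
j=0 picked index 0: u0 ∈ [0, 4/35)
j=1 picked index 1: u0 ∈ [1/315, 4/45)
j=2 picked index 2: u0 ∈ [-1/45, 4/63)
j=3 picked index 4: u0 ∈ [1/105, 13/105)
j=4 picked index 5: u0 ∈ [4/315, 22/315)
j=5 picked index 7: u0 ∈ [-4/315, 59/315)
j=6 picked index 7: u0 ∈ [-13/105, 8/105)
j=7 picked index 8: u0 ∈ [-11/315, 2/9)
j=8 picked index 8: u0 ∈ [-46/315, 1/9)
intersection: [4/315, 4/63)

4/315 4/63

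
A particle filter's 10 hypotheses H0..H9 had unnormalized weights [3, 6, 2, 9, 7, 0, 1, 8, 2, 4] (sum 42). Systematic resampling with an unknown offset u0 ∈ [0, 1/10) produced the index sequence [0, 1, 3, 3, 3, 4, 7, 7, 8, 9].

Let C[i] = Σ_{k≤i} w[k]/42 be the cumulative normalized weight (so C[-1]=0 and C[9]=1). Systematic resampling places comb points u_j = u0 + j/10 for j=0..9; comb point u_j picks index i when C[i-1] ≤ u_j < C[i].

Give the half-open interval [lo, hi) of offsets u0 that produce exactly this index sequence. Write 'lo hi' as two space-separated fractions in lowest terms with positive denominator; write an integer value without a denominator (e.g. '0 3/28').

C = [1/14, 3/14, 11/42, 10/21, 9/14, 9/14, 2/3, 6/7, 19/21, 1]
j=0 picked index 0: u0 ∈ [0, 1/14)
j=1 picked index 1: u0 ∈ [-1/35, 4/35)
j=2 picked index 3: u0 ∈ [13/210, 29/105)
j=3 picked index 3: u0 ∈ [-4/105, 37/210)
j=4 picked index 3: u0 ∈ [-29/210, 8/105)
j=5 picked index 4: u0 ∈ [-1/42, 1/7)
j=6 picked index 7: u0 ∈ [1/15, 9/35)
j=7 picked index 7: u0 ∈ [-1/30, 11/70)
j=8 picked index 8: u0 ∈ [2/35, 11/105)
j=9 picked index 9: u0 ∈ [1/210, 1/10)
intersection: [1/15, 1/14)

1/15 1/14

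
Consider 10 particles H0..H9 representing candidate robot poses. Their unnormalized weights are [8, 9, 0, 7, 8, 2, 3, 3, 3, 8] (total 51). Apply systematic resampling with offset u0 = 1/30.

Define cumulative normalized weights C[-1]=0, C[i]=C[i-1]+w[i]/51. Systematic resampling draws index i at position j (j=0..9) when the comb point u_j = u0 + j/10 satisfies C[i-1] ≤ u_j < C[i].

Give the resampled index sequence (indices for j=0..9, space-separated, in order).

C = [8/51, 1/3, 1/3, 8/17, 32/51, 2/3, 37/51, 40/51, 43/51, 1]
j=0: u_0=1/30 ∈ [0, 8/51) → index 0
j=1: u_1=2/15 ∈ [0, 8/51) → index 0
j=2: u_2=7/30 ∈ [8/51, 1/3) → index 1
j=3: u_3=1/3 ∈ [1/3, 8/17) → index 3
j=4: u_4=13/30 ∈ [1/3, 8/17) → index 3
j=5: u_5=8/15 ∈ [8/17, 32/51) → index 4
j=6: u_6=19/30 ∈ [32/51, 2/3) → index 5
j=7: u_7=11/15 ∈ [37/51, 40/51) → index 7
j=8: u_8=5/6 ∈ [40/51, 43/51) → index 8
j=9: u_9=14/15 ∈ [43/51, 1) → index 9

0 0 1 3 3 4 5 7 8 9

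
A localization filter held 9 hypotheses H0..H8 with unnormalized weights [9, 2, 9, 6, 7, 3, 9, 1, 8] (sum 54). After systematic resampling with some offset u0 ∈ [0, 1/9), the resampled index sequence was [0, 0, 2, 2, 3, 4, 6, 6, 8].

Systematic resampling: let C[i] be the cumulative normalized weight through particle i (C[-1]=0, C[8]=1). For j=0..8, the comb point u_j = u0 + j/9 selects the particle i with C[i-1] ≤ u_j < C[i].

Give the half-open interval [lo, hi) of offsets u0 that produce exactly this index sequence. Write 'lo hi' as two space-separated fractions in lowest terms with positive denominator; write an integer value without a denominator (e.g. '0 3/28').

0 1/27

C = [1/6, 11/54, 10/27, 13/27, 11/18, 2/3, 5/6, 23/27, 1]
j=0 picked index 0: u0 ∈ [0, 1/6)
j=1 picked index 0: u0 ∈ [-1/9, 1/18)
j=2 picked index 2: u0 ∈ [-1/54, 4/27)
j=3 picked index 2: u0 ∈ [-7/54, 1/27)
j=4 picked index 3: u0 ∈ [-2/27, 1/27)
j=5 picked index 4: u0 ∈ [-2/27, 1/18)
j=6 picked index 6: u0 ∈ [0, 1/6)
j=7 picked index 6: u0 ∈ [-1/9, 1/18)
j=8 picked index 8: u0 ∈ [-1/27, 1/9)
intersection: [0, 1/27)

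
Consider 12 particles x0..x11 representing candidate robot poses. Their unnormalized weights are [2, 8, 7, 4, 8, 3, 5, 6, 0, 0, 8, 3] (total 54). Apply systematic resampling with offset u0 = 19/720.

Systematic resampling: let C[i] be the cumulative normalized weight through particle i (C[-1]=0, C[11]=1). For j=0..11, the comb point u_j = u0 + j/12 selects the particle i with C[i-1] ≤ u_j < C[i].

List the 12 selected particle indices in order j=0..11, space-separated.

C = [1/27, 5/27, 17/54, 7/18, 29/54, 16/27, 37/54, 43/54, 43/54, 43/54, 17/18, 1]
j=0: u_0=19/720 ∈ [0, 1/27) → index 0
j=1: u_1=79/720 ∈ [1/27, 5/27) → index 1
j=2: u_2=139/720 ∈ [5/27, 17/54) → index 2
j=3: u_3=199/720 ∈ [5/27, 17/54) → index 2
j=4: u_4=259/720 ∈ [17/54, 7/18) → index 3
j=5: u_5=319/720 ∈ [7/18, 29/54) → index 4
j=6: u_6=379/720 ∈ [7/18, 29/54) → index 4
j=7: u_7=439/720 ∈ [16/27, 37/54) → index 6
j=8: u_8=499/720 ∈ [37/54, 43/54) → index 7
j=9: u_9=559/720 ∈ [37/54, 43/54) → index 7
j=10: u_10=619/720 ∈ [43/54, 17/18) → index 10
j=11: u_11=679/720 ∈ [43/54, 17/18) → index 10

0 1 2 2 3 4 4 6 7 7 10 10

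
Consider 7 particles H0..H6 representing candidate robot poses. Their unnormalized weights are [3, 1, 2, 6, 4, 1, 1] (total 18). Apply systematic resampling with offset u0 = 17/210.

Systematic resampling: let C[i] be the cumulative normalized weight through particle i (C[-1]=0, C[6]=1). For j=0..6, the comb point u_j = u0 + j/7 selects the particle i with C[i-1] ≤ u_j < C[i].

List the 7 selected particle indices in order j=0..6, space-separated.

C = [1/6, 2/9, 1/3, 2/3, 8/9, 17/18, 1]
j=0: u_0=17/210 ∈ [0, 1/6) → index 0
j=1: u_1=47/210 ∈ [2/9, 1/3) → index 2
j=2: u_2=11/30 ∈ [1/3, 2/3) → index 3
j=3: u_3=107/210 ∈ [1/3, 2/3) → index 3
j=4: u_4=137/210 ∈ [1/3, 2/3) → index 3
j=5: u_5=167/210 ∈ [2/3, 8/9) → index 4
j=6: u_6=197/210 ∈ [8/9, 17/18) → index 5

0 2 3 3 3 4 5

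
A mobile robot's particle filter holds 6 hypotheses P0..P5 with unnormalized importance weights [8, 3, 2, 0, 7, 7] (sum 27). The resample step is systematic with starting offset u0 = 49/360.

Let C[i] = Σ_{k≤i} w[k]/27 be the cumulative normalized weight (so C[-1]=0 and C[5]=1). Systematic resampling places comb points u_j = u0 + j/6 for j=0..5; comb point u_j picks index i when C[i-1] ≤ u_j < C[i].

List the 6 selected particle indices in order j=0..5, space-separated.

0 1 2 4 5 5

C = [8/27, 11/27, 13/27, 13/27, 20/27, 1]
j=0: u_0=49/360 ∈ [0, 8/27) → index 0
j=1: u_1=109/360 ∈ [8/27, 11/27) → index 1
j=2: u_2=169/360 ∈ [11/27, 13/27) → index 2
j=3: u_3=229/360 ∈ [13/27, 20/27) → index 4
j=4: u_4=289/360 ∈ [20/27, 1) → index 5
j=5: u_5=349/360 ∈ [20/27, 1) → index 5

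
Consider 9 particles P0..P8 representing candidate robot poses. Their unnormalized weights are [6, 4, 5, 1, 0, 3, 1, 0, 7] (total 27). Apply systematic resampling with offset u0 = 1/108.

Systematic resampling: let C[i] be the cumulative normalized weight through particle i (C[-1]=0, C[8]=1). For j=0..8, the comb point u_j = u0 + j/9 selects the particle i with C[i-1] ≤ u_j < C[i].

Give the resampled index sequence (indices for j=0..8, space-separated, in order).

C = [2/9, 10/27, 5/9, 16/27, 16/27, 19/27, 20/27, 20/27, 1]
j=0: u_0=1/108 ∈ [0, 2/9) → index 0
j=1: u_1=13/108 ∈ [0, 2/9) → index 0
j=2: u_2=25/108 ∈ [2/9, 10/27) → index 1
j=3: u_3=37/108 ∈ [2/9, 10/27) → index 1
j=4: u_4=49/108 ∈ [10/27, 5/9) → index 2
j=5: u_5=61/108 ∈ [5/9, 16/27) → index 3
j=6: u_6=73/108 ∈ [16/27, 19/27) → index 5
j=7: u_7=85/108 ∈ [20/27, 1) → index 8
j=8: u_8=97/108 ∈ [20/27, 1) → index 8

0 0 1 1 2 3 5 8 8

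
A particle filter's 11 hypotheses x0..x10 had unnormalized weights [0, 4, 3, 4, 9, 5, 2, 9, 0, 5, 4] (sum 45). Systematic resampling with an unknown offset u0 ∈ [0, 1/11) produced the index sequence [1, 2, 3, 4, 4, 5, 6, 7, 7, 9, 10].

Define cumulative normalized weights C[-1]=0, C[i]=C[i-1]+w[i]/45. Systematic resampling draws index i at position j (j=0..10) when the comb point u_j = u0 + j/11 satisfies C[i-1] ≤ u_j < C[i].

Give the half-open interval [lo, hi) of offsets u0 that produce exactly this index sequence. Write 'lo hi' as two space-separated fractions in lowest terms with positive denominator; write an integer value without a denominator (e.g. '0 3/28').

C = [0, 4/45, 7/45, 11/45, 4/9, 5/9, 3/5, 4/5, 4/5, 41/45, 1]
j=0 picked index 1: u0 ∈ [0, 4/45)
j=1 picked index 2: u0 ∈ [-1/495, 32/495)
j=2 picked index 3: u0 ∈ [-13/495, 31/495)
j=3 picked index 4: u0 ∈ [-14/495, 17/99)
j=4 picked index 4: u0 ∈ [-59/495, 8/99)
j=5 picked index 5: u0 ∈ [-1/99, 10/99)
j=6 picked index 6: u0 ∈ [1/99, 3/55)
j=7 picked index 7: u0 ∈ [-2/55, 9/55)
j=8 picked index 7: u0 ∈ [-7/55, 4/55)
j=9 picked index 9: u0 ∈ [-1/55, 46/495)
j=10 picked index 10: u0 ∈ [1/495, 1/11)
intersection: [1/99, 3/55)

1/99 3/55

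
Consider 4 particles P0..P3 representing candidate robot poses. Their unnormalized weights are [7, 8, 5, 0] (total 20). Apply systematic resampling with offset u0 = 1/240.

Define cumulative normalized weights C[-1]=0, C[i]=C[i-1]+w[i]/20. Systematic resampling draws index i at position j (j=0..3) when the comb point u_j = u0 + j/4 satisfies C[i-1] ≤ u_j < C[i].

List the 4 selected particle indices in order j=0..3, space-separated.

0 0 1 2

C = [7/20, 3/4, 1, 1]
j=0: u_0=1/240 ∈ [0, 7/20) → index 0
j=1: u_1=61/240 ∈ [0, 7/20) → index 0
j=2: u_2=121/240 ∈ [7/20, 3/4) → index 1
j=3: u_3=181/240 ∈ [3/4, 1) → index 2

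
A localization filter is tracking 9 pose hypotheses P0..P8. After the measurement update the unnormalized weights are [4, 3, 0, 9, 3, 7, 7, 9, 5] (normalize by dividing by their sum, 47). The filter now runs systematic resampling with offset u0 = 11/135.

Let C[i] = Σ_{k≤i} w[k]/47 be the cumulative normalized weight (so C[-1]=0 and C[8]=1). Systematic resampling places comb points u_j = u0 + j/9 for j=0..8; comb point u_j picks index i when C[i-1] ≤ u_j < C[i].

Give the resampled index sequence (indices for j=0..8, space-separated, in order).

0 3 3 5 5 6 7 7 8

C = [4/47, 7/47, 7/47, 16/47, 19/47, 26/47, 33/47, 42/47, 1]
j=0: u_0=11/135 ∈ [0, 4/47) → index 0
j=1: u_1=26/135 ∈ [7/47, 16/47) → index 3
j=2: u_2=41/135 ∈ [7/47, 16/47) → index 3
j=3: u_3=56/135 ∈ [19/47, 26/47) → index 5
j=4: u_4=71/135 ∈ [19/47, 26/47) → index 5
j=5: u_5=86/135 ∈ [26/47, 33/47) → index 6
j=6: u_6=101/135 ∈ [33/47, 42/47) → index 7
j=7: u_7=116/135 ∈ [33/47, 42/47) → index 7
j=8: u_8=131/135 ∈ [42/47, 1) → index 8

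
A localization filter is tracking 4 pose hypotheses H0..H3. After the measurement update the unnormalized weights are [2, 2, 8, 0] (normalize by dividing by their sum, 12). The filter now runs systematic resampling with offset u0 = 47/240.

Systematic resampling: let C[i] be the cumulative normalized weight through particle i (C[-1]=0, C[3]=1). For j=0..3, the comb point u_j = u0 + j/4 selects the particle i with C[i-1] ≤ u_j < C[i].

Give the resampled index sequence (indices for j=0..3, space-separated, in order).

1 2 2 2

C = [1/6, 1/3, 1, 1]
j=0: u_0=47/240 ∈ [1/6, 1/3) → index 1
j=1: u_1=107/240 ∈ [1/3, 1) → index 2
j=2: u_2=167/240 ∈ [1/3, 1) → index 2
j=3: u_3=227/240 ∈ [1/3, 1) → index 2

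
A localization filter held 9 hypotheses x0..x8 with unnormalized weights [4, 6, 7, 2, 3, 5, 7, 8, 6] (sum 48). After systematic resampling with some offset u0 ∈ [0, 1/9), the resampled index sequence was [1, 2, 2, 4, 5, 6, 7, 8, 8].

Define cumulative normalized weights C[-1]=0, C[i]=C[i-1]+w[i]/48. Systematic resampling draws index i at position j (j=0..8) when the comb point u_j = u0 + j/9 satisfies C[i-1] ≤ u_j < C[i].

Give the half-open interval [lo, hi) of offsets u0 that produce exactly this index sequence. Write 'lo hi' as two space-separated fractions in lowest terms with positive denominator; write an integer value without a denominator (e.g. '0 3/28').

C = [1/12, 5/24, 17/48, 19/48, 11/24, 9/16, 17/24, 7/8, 1]
j=0 picked index 1: u0 ∈ [1/12, 5/24)
j=1 picked index 2: u0 ∈ [7/72, 35/144)
j=2 picked index 2: u0 ∈ [-1/72, 19/144)
j=3 picked index 4: u0 ∈ [1/16, 1/8)
j=4 picked index 5: u0 ∈ [1/72, 17/144)
j=5 picked index 6: u0 ∈ [1/144, 11/72)
j=6 picked index 7: u0 ∈ [1/24, 5/24)
j=7 picked index 8: u0 ∈ [7/72, 2/9)
j=8 picked index 8: u0 ∈ [-1/72, 1/9)
intersection: [7/72, 1/9)

7/72 1/9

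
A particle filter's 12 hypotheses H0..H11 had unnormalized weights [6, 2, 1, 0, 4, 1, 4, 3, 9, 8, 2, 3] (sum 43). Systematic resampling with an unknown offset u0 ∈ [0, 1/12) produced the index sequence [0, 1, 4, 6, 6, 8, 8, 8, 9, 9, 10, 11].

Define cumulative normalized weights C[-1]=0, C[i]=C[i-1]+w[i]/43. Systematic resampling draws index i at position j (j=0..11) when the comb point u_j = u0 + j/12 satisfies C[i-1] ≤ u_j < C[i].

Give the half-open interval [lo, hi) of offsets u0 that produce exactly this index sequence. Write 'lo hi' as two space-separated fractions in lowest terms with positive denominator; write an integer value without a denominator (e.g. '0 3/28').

C = [6/43, 8/43, 9/43, 9/43, 13/43, 14/43, 18/43, 21/43, 30/43, 38/43, 40/43, 1]
j=0 picked index 0: u0 ∈ [0, 6/43)
j=1 picked index 1: u0 ∈ [29/516, 53/516)
j=2 picked index 4: u0 ∈ [11/258, 35/258)
j=3 picked index 6: u0 ∈ [13/172, 29/172)
j=4 picked index 6: u0 ∈ [-1/129, 11/129)
j=5 picked index 8: u0 ∈ [37/516, 145/516)
j=6 picked index 8: u0 ∈ [-1/86, 17/86)
j=7 picked index 8: u0 ∈ [-49/516, 59/516)
j=8 picked index 9: u0 ∈ [4/129, 28/129)
j=9 picked index 9: u0 ∈ [-9/172, 23/172)
j=10 picked index 10: u0 ∈ [13/258, 25/258)
j=11 picked index 11: u0 ∈ [7/516, 1/12)
intersection: [13/172, 1/12)

13/172 1/12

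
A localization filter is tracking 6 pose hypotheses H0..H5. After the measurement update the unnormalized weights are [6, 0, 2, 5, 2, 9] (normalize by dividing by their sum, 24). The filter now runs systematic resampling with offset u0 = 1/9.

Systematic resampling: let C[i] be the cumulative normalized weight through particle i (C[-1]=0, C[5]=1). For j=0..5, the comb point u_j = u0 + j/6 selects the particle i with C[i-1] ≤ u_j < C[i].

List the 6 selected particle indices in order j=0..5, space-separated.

C = [1/4, 1/4, 1/3, 13/24, 5/8, 1]
j=0: u_0=1/9 ∈ [0, 1/4) → index 0
j=1: u_1=5/18 ∈ [1/4, 1/3) → index 2
j=2: u_2=4/9 ∈ [1/3, 13/24) → index 3
j=3: u_3=11/18 ∈ [13/24, 5/8) → index 4
j=4: u_4=7/9 ∈ [5/8, 1) → index 5
j=5: u_5=17/18 ∈ [5/8, 1) → index 5

0 2 3 4 5 5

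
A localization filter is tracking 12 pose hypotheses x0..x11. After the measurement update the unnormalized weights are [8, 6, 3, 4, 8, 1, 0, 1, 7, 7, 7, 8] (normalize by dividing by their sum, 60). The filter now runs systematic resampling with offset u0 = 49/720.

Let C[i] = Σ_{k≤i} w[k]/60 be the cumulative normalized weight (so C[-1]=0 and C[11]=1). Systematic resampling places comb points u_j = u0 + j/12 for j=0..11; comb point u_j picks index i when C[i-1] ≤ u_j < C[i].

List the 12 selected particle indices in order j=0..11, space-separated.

0 1 2 3 4 5 8 9 9 10 11 11

C = [2/15, 7/30, 17/60, 7/20, 29/60, 1/2, 1/2, 31/60, 19/30, 3/4, 13/15, 1]
j=0: u_0=49/720 ∈ [0, 2/15) → index 0
j=1: u_1=109/720 ∈ [2/15, 7/30) → index 1
j=2: u_2=169/720 ∈ [7/30, 17/60) → index 2
j=3: u_3=229/720 ∈ [17/60, 7/20) → index 3
j=4: u_4=289/720 ∈ [7/20, 29/60) → index 4
j=5: u_5=349/720 ∈ [29/60, 1/2) → index 5
j=6: u_6=409/720 ∈ [31/60, 19/30) → index 8
j=7: u_7=469/720 ∈ [19/30, 3/4) → index 9
j=8: u_8=529/720 ∈ [19/30, 3/4) → index 9
j=9: u_9=589/720 ∈ [3/4, 13/15) → index 10
j=10: u_10=649/720 ∈ [13/15, 1) → index 11
j=11: u_11=709/720 ∈ [13/15, 1) → index 11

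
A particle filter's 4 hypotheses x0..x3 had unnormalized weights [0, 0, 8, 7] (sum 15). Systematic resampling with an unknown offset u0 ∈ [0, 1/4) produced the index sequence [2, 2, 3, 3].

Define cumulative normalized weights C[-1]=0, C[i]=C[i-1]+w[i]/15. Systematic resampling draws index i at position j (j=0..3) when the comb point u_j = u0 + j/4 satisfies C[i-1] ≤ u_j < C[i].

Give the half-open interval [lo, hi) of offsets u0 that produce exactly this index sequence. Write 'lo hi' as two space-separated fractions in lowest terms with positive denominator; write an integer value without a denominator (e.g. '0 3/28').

C = [0, 0, 8/15, 1]
j=0 picked index 2: u0 ∈ [0, 8/15)
j=1 picked index 2: u0 ∈ [-1/4, 17/60)
j=2 picked index 3: u0 ∈ [1/30, 1/2)
j=3 picked index 3: u0 ∈ [-13/60, 1/4)
intersection: [1/30, 1/4)

1/30 1/4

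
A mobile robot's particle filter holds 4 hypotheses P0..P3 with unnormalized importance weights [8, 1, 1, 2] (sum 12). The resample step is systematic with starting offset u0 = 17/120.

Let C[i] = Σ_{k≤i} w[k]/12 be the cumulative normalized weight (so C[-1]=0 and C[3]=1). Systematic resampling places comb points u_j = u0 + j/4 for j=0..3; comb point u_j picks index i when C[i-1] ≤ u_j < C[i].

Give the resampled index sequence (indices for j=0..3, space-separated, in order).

0 0 0 3

C = [2/3, 3/4, 5/6, 1]
j=0: u_0=17/120 ∈ [0, 2/3) → index 0
j=1: u_1=47/120 ∈ [0, 2/3) → index 0
j=2: u_2=77/120 ∈ [0, 2/3) → index 0
j=3: u_3=107/120 ∈ [5/6, 1) → index 3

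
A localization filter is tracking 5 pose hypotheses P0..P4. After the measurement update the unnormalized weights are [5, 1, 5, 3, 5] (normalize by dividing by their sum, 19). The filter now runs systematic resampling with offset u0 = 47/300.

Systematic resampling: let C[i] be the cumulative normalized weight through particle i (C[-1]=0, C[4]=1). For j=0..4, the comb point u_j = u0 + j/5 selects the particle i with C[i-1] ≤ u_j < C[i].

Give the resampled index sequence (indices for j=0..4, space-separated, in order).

C = [5/19, 6/19, 11/19, 14/19, 1]
j=0: u_0=47/300 ∈ [0, 5/19) → index 0
j=1: u_1=107/300 ∈ [6/19, 11/19) → index 2
j=2: u_2=167/300 ∈ [6/19, 11/19) → index 2
j=3: u_3=227/300 ∈ [14/19, 1) → index 4
j=4: u_4=287/300 ∈ [14/19, 1) → index 4

0 2 2 4 4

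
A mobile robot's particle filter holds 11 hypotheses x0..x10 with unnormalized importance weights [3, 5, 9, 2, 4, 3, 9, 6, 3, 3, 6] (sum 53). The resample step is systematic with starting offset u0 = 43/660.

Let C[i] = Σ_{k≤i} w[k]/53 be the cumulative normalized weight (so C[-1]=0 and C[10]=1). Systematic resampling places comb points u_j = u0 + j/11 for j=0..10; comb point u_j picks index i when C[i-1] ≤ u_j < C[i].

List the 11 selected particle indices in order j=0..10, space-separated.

C = [3/53, 8/53, 17/53, 19/53, 23/53, 26/53, 35/53, 41/53, 44/53, 47/53, 1]
j=0: u_0=43/660 ∈ [3/53, 8/53) → index 1
j=1: u_1=103/660 ∈ [8/53, 17/53) → index 2
j=2: u_2=163/660 ∈ [8/53, 17/53) → index 2
j=3: u_3=223/660 ∈ [17/53, 19/53) → index 3
j=4: u_4=283/660 ∈ [19/53, 23/53) → index 4
j=5: u_5=343/660 ∈ [26/53, 35/53) → index 6
j=6: u_6=403/660 ∈ [26/53, 35/53) → index 6
j=7: u_7=463/660 ∈ [35/53, 41/53) → index 7
j=8: u_8=523/660 ∈ [41/53, 44/53) → index 8
j=9: u_9=53/60 ∈ [44/53, 47/53) → index 9
j=10: u_10=643/660 ∈ [47/53, 1) → index 10

1 2 2 3 4 6 6 7 8 9 10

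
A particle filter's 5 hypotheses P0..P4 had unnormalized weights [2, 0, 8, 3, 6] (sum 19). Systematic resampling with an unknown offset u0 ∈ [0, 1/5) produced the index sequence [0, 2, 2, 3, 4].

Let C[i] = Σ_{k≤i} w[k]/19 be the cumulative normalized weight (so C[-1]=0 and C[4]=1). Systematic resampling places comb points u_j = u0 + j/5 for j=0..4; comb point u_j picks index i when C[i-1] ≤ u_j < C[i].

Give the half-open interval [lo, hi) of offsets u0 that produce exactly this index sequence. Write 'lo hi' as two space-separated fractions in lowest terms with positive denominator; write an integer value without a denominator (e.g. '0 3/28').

C = [2/19, 2/19, 10/19, 13/19, 1]
j=0 picked index 0: u0 ∈ [0, 2/19)
j=1 picked index 2: u0 ∈ [-9/95, 31/95)
j=2 picked index 2: u0 ∈ [-28/95, 12/95)
j=3 picked index 3: u0 ∈ [-7/95, 8/95)
j=4 picked index 4: u0 ∈ [-11/95, 1/5)
intersection: [0, 8/95)

0 8/95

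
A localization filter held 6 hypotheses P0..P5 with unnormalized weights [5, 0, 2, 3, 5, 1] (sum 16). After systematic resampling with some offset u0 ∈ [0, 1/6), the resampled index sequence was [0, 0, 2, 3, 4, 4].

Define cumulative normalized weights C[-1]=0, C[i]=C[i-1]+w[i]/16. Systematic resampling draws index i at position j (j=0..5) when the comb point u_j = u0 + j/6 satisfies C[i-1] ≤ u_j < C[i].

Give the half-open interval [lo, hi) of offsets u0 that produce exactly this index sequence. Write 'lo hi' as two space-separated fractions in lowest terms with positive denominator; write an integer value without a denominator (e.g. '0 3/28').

0 5/48

C = [5/16, 5/16, 7/16, 5/8, 15/16, 1]
j=0 picked index 0: u0 ∈ [0, 5/16)
j=1 picked index 0: u0 ∈ [-1/6, 7/48)
j=2 picked index 2: u0 ∈ [-1/48, 5/48)
j=3 picked index 3: u0 ∈ [-1/16, 1/8)
j=4 picked index 4: u0 ∈ [-1/24, 13/48)
j=5 picked index 4: u0 ∈ [-5/24, 5/48)
intersection: [0, 5/48)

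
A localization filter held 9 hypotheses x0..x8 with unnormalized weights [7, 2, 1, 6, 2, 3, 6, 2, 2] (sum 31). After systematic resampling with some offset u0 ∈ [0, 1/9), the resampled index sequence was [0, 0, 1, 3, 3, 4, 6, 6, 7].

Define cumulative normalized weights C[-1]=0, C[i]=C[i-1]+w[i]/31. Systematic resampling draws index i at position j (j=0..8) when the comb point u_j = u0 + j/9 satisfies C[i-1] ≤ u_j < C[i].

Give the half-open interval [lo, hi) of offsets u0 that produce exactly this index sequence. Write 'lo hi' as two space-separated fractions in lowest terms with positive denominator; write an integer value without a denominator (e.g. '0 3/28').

C = [7/31, 9/31, 10/31, 16/31, 18/31, 21/31, 27/31, 29/31, 1]
j=0 picked index 0: u0 ∈ [0, 7/31)
j=1 picked index 0: u0 ∈ [-1/9, 32/279)
j=2 picked index 1: u0 ∈ [1/279, 19/279)
j=3 picked index 3: u0 ∈ [-1/93, 17/93)
j=4 picked index 3: u0 ∈ [-34/279, 20/279)
j=5 picked index 4: u0 ∈ [-11/279, 7/279)
j=6 picked index 6: u0 ∈ [1/93, 19/93)
j=7 picked index 6: u0 ∈ [-28/279, 26/279)
j=8 picked index 7: u0 ∈ [-5/279, 13/279)
intersection: [1/93, 7/279)

1/93 7/279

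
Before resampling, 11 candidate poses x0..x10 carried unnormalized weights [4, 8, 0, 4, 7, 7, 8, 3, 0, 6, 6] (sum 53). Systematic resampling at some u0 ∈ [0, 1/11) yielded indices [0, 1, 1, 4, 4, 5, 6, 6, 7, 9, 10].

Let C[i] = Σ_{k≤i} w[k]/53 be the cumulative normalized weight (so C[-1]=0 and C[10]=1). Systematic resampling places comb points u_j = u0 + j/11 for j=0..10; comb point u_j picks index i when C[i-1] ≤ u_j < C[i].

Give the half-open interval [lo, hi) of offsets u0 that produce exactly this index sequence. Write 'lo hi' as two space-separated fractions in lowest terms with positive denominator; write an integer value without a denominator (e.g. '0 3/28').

C = [4/53, 12/53, 12/53, 16/53, 23/53, 30/53, 38/53, 41/53, 41/53, 47/53, 1]
j=0 picked index 0: u0 ∈ [0, 4/53)
j=1 picked index 1: u0 ∈ [-9/583, 79/583)
j=2 picked index 1: u0 ∈ [-62/583, 26/583)
j=3 picked index 4: u0 ∈ [17/583, 94/583)
j=4 picked index 4: u0 ∈ [-36/583, 41/583)
j=5 picked index 5: u0 ∈ [-12/583, 65/583)
j=6 picked index 6: u0 ∈ [12/583, 100/583)
j=7 picked index 6: u0 ∈ [-41/583, 47/583)
j=8 picked index 7: u0 ∈ [-6/583, 27/583)
j=9 picked index 9: u0 ∈ [-26/583, 40/583)
j=10 picked index 10: u0 ∈ [-13/583, 1/11)
intersection: [17/583, 26/583)

17/583 26/583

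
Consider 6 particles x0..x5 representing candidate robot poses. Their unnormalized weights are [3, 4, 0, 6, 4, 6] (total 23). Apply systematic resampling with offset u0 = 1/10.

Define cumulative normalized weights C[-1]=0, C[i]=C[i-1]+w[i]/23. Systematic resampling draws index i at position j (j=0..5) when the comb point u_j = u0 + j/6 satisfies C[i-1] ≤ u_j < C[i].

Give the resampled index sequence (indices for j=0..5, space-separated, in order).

C = [3/23, 7/23, 7/23, 13/23, 17/23, 1]
j=0: u_0=1/10 ∈ [0, 3/23) → index 0
j=1: u_1=4/15 ∈ [3/23, 7/23) → index 1
j=2: u_2=13/30 ∈ [7/23, 13/23) → index 3
j=3: u_3=3/5 ∈ [13/23, 17/23) → index 4
j=4: u_4=23/30 ∈ [17/23, 1) → index 5
j=5: u_5=14/15 ∈ [17/23, 1) → index 5

0 1 3 4 5 5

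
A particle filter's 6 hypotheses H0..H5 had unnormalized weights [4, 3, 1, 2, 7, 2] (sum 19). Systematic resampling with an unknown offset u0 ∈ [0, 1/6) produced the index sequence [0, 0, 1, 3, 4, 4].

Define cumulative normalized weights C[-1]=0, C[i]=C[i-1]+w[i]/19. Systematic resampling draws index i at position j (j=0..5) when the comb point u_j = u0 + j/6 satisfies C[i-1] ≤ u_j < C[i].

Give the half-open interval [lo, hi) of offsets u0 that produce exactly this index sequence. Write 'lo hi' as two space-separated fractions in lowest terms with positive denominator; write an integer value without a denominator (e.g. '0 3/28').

0 1/38

C = [4/19, 7/19, 8/19, 10/19, 17/19, 1]
j=0 picked index 0: u0 ∈ [0, 4/19)
j=1 picked index 0: u0 ∈ [-1/6, 5/114)
j=2 picked index 1: u0 ∈ [-7/57, 2/57)
j=3 picked index 3: u0 ∈ [-3/38, 1/38)
j=4 picked index 4: u0 ∈ [-8/57, 13/57)
j=5 picked index 4: u0 ∈ [-35/114, 7/114)
intersection: [0, 1/38)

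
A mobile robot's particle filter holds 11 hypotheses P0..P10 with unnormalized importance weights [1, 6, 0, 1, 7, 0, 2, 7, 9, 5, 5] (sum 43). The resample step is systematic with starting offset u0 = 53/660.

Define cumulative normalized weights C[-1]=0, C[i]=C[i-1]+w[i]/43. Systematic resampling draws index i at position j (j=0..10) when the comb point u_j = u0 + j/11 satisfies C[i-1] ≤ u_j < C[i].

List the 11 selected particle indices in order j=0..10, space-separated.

1 3 4 6 7 7 8 8 9 10 10

C = [1/43, 7/43, 7/43, 8/43, 15/43, 15/43, 17/43, 24/43, 33/43, 38/43, 1]
j=0: u_0=53/660 ∈ [1/43, 7/43) → index 1
j=1: u_1=113/660 ∈ [7/43, 8/43) → index 3
j=2: u_2=173/660 ∈ [8/43, 15/43) → index 4
j=3: u_3=233/660 ∈ [15/43, 17/43) → index 6
j=4: u_4=293/660 ∈ [17/43, 24/43) → index 7
j=5: u_5=353/660 ∈ [17/43, 24/43) → index 7
j=6: u_6=413/660 ∈ [24/43, 33/43) → index 8
j=7: u_7=43/60 ∈ [24/43, 33/43) → index 8
j=8: u_8=533/660 ∈ [33/43, 38/43) → index 9
j=9: u_9=593/660 ∈ [38/43, 1) → index 10
j=10: u_10=653/660 ∈ [38/43, 1) → index 10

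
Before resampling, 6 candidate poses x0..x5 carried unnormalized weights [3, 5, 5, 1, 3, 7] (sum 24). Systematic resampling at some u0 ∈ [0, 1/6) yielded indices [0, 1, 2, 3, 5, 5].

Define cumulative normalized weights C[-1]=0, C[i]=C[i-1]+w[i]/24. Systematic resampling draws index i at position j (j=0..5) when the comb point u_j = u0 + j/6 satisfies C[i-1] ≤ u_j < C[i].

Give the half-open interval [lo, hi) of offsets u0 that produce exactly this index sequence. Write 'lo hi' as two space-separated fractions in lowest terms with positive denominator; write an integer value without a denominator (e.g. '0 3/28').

1/24 1/12

C = [1/8, 1/3, 13/24, 7/12, 17/24, 1]
j=0 picked index 0: u0 ∈ [0, 1/8)
j=1 picked index 1: u0 ∈ [-1/24, 1/6)
j=2 picked index 2: u0 ∈ [0, 5/24)
j=3 picked index 3: u0 ∈ [1/24, 1/12)
j=4 picked index 5: u0 ∈ [1/24, 1/3)
j=5 picked index 5: u0 ∈ [-1/8, 1/6)
intersection: [1/24, 1/12)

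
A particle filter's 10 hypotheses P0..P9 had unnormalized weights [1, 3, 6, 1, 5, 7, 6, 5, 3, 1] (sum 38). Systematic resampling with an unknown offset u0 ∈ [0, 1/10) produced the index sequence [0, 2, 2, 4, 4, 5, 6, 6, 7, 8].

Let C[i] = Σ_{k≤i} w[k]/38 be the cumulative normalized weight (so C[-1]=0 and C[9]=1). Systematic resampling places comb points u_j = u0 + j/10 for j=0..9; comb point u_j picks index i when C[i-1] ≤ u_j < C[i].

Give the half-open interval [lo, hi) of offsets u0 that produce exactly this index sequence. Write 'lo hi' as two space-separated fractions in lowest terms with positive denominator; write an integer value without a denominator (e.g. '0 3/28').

1/190 2/95

C = [1/38, 2/19, 5/19, 11/38, 8/19, 23/38, 29/38, 17/19, 37/38, 1]
j=0 picked index 0: u0 ∈ [0, 1/38)
j=1 picked index 2: u0 ∈ [1/190, 31/190)
j=2 picked index 2: u0 ∈ [-9/95, 6/95)
j=3 picked index 4: u0 ∈ [-1/95, 23/190)
j=4 picked index 4: u0 ∈ [-21/190, 2/95)
j=5 picked index 5: u0 ∈ [-3/38, 2/19)
j=6 picked index 6: u0 ∈ [1/190, 31/190)
j=7 picked index 6: u0 ∈ [-9/95, 6/95)
j=8 picked index 7: u0 ∈ [-7/190, 9/95)
j=9 picked index 8: u0 ∈ [-1/190, 7/95)
intersection: [1/190, 2/95)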